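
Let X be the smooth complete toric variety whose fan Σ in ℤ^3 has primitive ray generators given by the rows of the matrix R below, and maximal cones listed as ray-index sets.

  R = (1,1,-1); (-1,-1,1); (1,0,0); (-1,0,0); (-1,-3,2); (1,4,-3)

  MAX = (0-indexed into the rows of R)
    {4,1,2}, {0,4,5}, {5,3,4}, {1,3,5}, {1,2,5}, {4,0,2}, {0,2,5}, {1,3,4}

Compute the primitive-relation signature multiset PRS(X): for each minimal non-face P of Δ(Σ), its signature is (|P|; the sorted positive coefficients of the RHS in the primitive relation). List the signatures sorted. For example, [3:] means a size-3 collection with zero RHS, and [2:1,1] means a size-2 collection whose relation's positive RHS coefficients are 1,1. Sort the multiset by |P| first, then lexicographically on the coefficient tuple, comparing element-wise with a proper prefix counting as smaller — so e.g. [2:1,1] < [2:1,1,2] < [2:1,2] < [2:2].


Minimal non-faces — 5 found among 6 rays, 8 max cones:

  • {0,1}:  v_{0} + v_{1} = 0 ; sig = [2:]
  • {2,3}:  v_{2} + v_{3} = 0 ; sig = [2:]
  • {0,3}:  v_{0} + v_{3} = v_{4} + v_{5} ; sig = [2:1,1]
  • {1,4,5}:  v_{1} + v_{4} + v_{5} = v_{3} ; sig = [3:1]
  • {2,4,5}:  v_{2} + v_{4} + v_{5} = v_{0} ; sig = [3:1]

Hence PRS(X_Σ) =
    |P|=2: 3 collections, coeffs (), (), (1,1)
    |P|=3: 2 collections, coeffs (1), (1)


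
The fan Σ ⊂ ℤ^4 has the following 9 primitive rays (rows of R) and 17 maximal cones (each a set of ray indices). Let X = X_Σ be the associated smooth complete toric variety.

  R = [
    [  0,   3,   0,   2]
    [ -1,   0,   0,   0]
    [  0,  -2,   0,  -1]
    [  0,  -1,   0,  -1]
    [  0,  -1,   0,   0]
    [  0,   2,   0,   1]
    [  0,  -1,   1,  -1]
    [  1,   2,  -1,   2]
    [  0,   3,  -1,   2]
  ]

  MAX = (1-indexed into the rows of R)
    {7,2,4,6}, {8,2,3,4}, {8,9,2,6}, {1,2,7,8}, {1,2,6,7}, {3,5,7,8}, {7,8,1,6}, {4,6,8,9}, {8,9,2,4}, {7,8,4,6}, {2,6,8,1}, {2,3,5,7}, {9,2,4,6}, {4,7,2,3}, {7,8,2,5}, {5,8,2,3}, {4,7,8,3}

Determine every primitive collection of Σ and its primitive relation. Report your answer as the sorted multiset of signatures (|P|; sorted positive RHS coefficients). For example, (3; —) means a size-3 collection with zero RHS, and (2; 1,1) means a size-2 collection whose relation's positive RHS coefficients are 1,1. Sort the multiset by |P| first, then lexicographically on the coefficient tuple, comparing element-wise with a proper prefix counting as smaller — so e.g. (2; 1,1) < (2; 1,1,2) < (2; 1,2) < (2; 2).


|primitive collections| = 14. Relations:

  {3,6}:  v_{3} + v_{6} = 0  →  sig = (2; —)
  {1,4}:  v_{1} + v_{4} = v_{6}  →  sig = (2; 1)
  {4,5}:  v_{4} + v_{5} = v_{3}  →  sig = (2; 1)
  {7,9}:  v_{7} + v_{9} = v_{6}  →  sig = (2; 1)
  {5,9}:  v_{5} + v_{9} = v_{2} + v_{8}  →  sig = (2; 1,1)
  {1,3}:  v_{1} + v_{3} = v_{2} + v_{7} + v_{8}  →  sig = (2; 1,1,1)
  {3,9}:  v_{3} + v_{9} = v_{2} + v_{4} + v_{8}  →  sig = (2; 1,1,1)
  {5,6}:  v_{5} + v_{6} = v_{2} + v_{7} + v_{8}  →  sig = (2; 1,1,1)
  {1,9}:  v_{1} + v_{9} = v_{2} + 2·v_{6} + v_{8}  →  sig = (2; 1,1,2)
  {1,5}:  v_{1} + v_{5} = 2·v_{2} + 2·v_{7} + 2·v_{8}  →  sig = (2; 2,2,2)
  {2,4,7,8}:  v_{2} + v_{4} + v_{7} + v_{8} = 0  →  sig = (4; —)
  {2,3,7,8}:  v_{2} + v_{3} + v_{7} + v_{8} = v_{5}  →  sig = (4; 1)
  {2,4,6,8}:  v_{2} + v_{4} + v_{6} + v_{8} = v_{9}  →  sig = (4; 1)
  {2,6,7,8}:  v_{2} + v_{6} + v_{7} + v_{8} = v_{1}  →  sig = (4; 1)

Signatures (|P|; sorted positive RHS coefficients), sorted:
{ (2; —),  (2; 1) ×3,  (2; 1,1),  (2; 1,1,1) ×3,  (2; 1,1,2),  (2; 2,2,2),  (4; —),  (4; 1) ×3 }


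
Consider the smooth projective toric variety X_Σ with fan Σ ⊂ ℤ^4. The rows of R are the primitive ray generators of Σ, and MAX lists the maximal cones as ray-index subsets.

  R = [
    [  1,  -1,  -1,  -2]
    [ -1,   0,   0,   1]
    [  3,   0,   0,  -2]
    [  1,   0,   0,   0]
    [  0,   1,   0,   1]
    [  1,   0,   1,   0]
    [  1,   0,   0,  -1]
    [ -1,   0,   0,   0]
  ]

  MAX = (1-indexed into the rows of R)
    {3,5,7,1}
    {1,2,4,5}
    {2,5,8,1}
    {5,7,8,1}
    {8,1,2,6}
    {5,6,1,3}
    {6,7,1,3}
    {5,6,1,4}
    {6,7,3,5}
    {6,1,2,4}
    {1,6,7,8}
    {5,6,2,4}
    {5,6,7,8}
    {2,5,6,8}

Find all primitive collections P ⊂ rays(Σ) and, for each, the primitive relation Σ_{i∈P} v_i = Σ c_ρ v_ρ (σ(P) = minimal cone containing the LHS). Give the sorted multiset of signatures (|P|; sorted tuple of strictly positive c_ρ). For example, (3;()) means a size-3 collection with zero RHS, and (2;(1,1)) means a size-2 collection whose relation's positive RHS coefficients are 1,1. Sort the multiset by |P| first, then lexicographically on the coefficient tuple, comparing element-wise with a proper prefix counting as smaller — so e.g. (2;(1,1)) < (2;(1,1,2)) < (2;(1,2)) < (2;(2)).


9 minimal non-faces of Δ(Σ) (on 8 rays):

  P = {2,7}:  v_{2} + v_{7} = 0  so sig = (2;())
  P = {4,8}:  v_{4} + v_{8} = 0  so sig = (2;())
  P = {2,3}:  v_{2} + v_{3} = v_{1} + v_{5} + v_{6}  so sig = (2;(1,1,1))
  P = {4,7}:  v_{4} + v_{7} = v_{1} + v_{5} + v_{6}  so sig = (2;(1,1,1))
  P = {3,8}:  v_{3} + v_{8} = 2·v_{7}  so sig = (2;(2))
  P = {3,4}:  v_{3} + v_{4} = 2·v_{1} + 2·v_{5} + 2·v_{6}  so sig = (2;(2,2,2))
  P = {1,2,5,6}:  v_{1} + v_{2} + v_{5} + v_{6} = v_{4}  so sig = (4;(1))
  P = {1,5,6,7}:  v_{1} + v_{5} + v_{6} + v_{7} = v_{3}  so sig = (4;(1))
  P = {1,5,6,8}:  v_{1} + v_{5} + v_{6} + v_{8} = v_{7}  so sig = (4;(1))

so the primitive-relation signature multiset is
    (2;())
    (2;())
    (2;(1,1,1))
    (2;(1,1,1))
    (2;(2))
    (2;(2,2,2))
    (4;(1))
    (4;(1))
    (4;(1))


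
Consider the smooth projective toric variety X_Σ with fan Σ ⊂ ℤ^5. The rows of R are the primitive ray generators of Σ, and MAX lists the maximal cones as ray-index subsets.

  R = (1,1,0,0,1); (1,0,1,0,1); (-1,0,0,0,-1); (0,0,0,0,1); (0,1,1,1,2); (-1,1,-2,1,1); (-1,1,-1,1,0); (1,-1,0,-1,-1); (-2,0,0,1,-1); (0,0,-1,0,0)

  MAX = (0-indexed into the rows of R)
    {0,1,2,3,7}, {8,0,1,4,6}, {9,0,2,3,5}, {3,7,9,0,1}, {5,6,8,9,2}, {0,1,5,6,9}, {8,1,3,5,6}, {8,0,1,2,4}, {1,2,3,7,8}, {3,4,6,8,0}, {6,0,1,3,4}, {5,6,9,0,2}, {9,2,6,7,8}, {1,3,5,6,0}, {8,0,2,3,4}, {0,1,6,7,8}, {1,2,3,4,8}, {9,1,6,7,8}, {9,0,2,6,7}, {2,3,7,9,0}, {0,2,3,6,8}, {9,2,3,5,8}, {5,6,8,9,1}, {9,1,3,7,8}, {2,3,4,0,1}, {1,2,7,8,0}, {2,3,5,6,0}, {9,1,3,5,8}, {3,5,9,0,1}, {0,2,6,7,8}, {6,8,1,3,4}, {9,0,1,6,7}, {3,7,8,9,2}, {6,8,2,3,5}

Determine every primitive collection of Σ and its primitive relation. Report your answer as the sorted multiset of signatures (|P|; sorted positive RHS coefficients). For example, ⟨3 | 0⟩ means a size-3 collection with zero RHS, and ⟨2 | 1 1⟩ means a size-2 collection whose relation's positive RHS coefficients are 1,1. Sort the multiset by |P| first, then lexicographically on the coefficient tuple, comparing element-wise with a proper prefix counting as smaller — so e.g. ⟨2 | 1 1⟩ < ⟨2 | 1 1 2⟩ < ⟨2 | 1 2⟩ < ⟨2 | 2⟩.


Minimal non-faces — 14 found among 10 rays, 34 max cones:

  {4,7}:  v_{4} + v_{7} = v_{1}  →  sig = ⟨2 | 1⟩
  {4,9}:  v_{4} + v_{9} = v_{1} + v_{3} + v_{6}  →  sig = ⟨2 | 1 1 1⟩
  {4,5}:  v_{4} + v_{5} = v_{1} + 2·v_{3} + 2·v_{6}  →  sig = ⟨2 | 1 2 2⟩
  {5,7}:  v_{5} + v_{7} = 2·v_{9}  →  sig = ⟨2 | 2⟩
  {1,2,9}:  v_{1} + v_{2} + v_{9} = 0  →  sig = ⟨3 | 0⟩
  {0,8,9}:  v_{0} + v_{8} + v_{9} = v_{6}  →  sig = ⟨3 | 1⟩
  {3,6,7}:  v_{3} + v_{6} + v_{7} = v_{9}  →  sig = ⟨3 | 1⟩
  {3,6,9}:  v_{3} + v_{6} + v_{9} = v_{5}  →  sig = ⟨3 | 1⟩
  {1,2,5}:  v_{1} + v_{2} + v_{5} = v_{3} + v_{6}  →  sig = ⟨3 | 1 1⟩
  {1,2,6}:  v_{1} + v_{2} + v_{6} = v_{0} + v_{8}  →  sig = ⟨3 | 1 1⟩
  {0,5,8}:  v_{0} + v_{5} + v_{8} = v_{3} + 2·v_{6}  →  sig = ⟨3 | 1 2⟩
  {2,4,6}:  v_{2} + v_{4} + v_{6} = 2·v_{0} + v_{3} + 2·v_{8}  →  sig = ⟨3 | 1 2 2⟩
  {0,3,7,8}:  v_{0} + v_{3} + v_{7} + v_{8} = 0  →  sig = ⟨4 | 0⟩
  {0,1,3,8}:  v_{0} + v_{1} + v_{3} + v_{8} = v_{4}  →  sig = ⟨4 | 1⟩

Sorted signature multiset PRS(X):
[⟨2 | 1⟩, ⟨2 | 1 1 1⟩, ⟨2 | 1 2 2⟩, ⟨2 | 2⟩, ⟨3 | 0⟩, ⟨3 | 1⟩, ⟨3 | 1⟩, ⟨3 | 1⟩, ⟨3 | 1 1⟩, ⟨3 | 1 1⟩, ⟨3 | 1 2⟩, ⟨3 | 1 2 2⟩, ⟨4 | 0⟩, ⟨4 | 1⟩]


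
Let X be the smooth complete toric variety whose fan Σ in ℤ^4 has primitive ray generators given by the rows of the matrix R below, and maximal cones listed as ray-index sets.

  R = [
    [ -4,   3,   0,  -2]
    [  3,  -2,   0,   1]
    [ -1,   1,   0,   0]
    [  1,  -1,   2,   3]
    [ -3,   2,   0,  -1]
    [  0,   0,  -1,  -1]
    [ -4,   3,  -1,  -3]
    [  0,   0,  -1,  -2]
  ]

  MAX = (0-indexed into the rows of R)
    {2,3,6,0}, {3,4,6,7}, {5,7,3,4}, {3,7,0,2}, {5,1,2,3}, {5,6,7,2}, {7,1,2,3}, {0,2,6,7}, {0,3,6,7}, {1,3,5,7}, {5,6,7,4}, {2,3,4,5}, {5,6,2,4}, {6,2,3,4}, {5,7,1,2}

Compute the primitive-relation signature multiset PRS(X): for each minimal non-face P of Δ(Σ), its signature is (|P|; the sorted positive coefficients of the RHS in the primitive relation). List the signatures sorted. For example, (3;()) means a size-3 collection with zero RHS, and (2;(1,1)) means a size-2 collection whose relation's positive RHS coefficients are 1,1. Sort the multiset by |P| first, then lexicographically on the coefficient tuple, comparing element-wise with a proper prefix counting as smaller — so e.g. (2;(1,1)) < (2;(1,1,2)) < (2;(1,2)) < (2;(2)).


The 9 primitive collections of Σ (r=8, n=4):

  P = {1,4}:  v_{1} + v_{4} = 0  →  sig = (2;())
  P = {0,5}:  v_{0} + v_{5} = v_{6}  →  sig = (2;(1))
  P = {1,6}:  v_{1} + v_{6} = v_{2} + v_{7}  →  sig = (2;(1,1))
  P = {0,4}:  v_{0} + v_{4} = v_{3} + 2·v_{6}  →  sig = (2;(1,2))
  P = {0,1}:  v_{0} + v_{1} = 2·v_{2} + v_{3} + 2·v_{7}  →  sig = (2;(1,2,2))
  P = {2,4,7}:  v_{2} + v_{4} + v_{7} = v_{6}  →  sig = (3;(1))
  P = {3,5,6}:  v_{3} + v_{5} + v_{6} = v_{4}  →  sig = (3;(1))
  P = {2,3,5,7}:  v_{2} + v_{3} + v_{5} + v_{7} = 0  →  sig = (4;())
  P = {2,3,6,7}:  v_{2} + v_{3} + v_{6} + v_{7} = v_{0}  →  sig = (4;(1))

so the primitive-relation signature multiset is
    (2;())
    (2;(1))
    (2;(1,1))
    (2;(1,2))
    (2;(1,2,2))
    (3;(1))
    (3;(1))
    (4;())
    (4;(1))


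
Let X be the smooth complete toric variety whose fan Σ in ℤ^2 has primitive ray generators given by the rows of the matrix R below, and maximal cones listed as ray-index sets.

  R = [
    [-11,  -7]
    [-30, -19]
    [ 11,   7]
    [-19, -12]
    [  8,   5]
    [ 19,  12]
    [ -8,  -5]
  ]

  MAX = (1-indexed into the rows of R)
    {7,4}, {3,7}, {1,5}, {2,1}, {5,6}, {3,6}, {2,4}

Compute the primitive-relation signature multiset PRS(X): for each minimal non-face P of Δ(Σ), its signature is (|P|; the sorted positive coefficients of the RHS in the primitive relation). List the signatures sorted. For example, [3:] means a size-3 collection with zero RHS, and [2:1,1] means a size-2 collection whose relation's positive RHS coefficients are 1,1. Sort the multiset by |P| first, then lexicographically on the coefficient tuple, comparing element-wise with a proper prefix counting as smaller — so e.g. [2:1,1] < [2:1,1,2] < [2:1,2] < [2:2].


14 minimal non-faces of Δ(Σ) (on 7 rays):

  • {1,3}:  v_{1} + v_{3} = 0 ; sig = [2:]
  • {4,6}:  v_{4} + v_{6} = 0 ; sig = [2:]
  • {5,7}:  v_{5} + v_{7} = 0 ; sig = [2:]
  • {1,4}:  v_{1} + v_{4} = v_{2} ; sig = [2:1]
  • {1,6}:  v_{1} + v_{6} = v_{5} ; sig = [2:1]
  • {1,7}:  v_{1} + v_{7} = v_{4} ; sig = [2:1]
  • {2,3}:  v_{2} + v_{3} = v_{4} ; sig = [2:1]
  • {2,6}:  v_{2} + v_{6} = v_{1} ; sig = [2:1]
  • {3,4}:  v_{3} + v_{4} = v_{7} ; sig = [2:1]
  • {3,5}:  v_{3} + v_{5} = v_{6} ; sig = [2:1]
  • {4,5}:  v_{4} + v_{5} = v_{1} ; sig = [2:1]
  • {6,7}:  v_{6} + v_{7} = v_{3} ; sig = [2:1]
  • {2,5}:  v_{2} + v_{5} = 2·v_{1} ; sig = [2:2]
  • {2,7}:  v_{2} + v_{7} = 2·v_{4} ; sig = [2:2]

Sorted signature multiset PRS(X):
    |P|=2: 14 collections, coeffs (), (), (), (1), (1), (1), (1), (1), (1), (1), (1), (1), (2), (2)


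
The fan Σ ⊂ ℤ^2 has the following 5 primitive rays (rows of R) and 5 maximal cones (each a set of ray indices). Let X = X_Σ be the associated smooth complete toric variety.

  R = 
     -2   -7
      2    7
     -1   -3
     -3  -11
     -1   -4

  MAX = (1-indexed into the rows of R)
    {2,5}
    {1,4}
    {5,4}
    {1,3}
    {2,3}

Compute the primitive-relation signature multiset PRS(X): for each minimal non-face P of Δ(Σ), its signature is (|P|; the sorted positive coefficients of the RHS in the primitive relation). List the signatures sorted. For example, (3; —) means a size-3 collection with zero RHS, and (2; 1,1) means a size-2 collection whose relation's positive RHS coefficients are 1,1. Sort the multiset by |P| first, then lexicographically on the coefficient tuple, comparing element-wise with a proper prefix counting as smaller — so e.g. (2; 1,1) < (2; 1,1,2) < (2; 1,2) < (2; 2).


Minimal non-faces — 5 found among 5 rays, 5 max cones:

  P={1,2}:  v_{1} + v_{2} = 0  so sig = (2; —)
  P={1,5}:  v_{1} + v_{5} = v_{4}  so sig = (2; 1)
  P={2,4}:  v_{2} + v_{4} = v_{5}  so sig = (2; 1)
  P={3,5}:  v_{3} + v_{5} = v_{1}  so sig = (2; 1)
  P={3,4}:  v_{3} + v_{4} = 2·v_{1}  so sig = (2; 2)

Hence PRS(X_Σ) =
[(2; —), (2; 1), (2; 1), (2; 1), (2; 2)]


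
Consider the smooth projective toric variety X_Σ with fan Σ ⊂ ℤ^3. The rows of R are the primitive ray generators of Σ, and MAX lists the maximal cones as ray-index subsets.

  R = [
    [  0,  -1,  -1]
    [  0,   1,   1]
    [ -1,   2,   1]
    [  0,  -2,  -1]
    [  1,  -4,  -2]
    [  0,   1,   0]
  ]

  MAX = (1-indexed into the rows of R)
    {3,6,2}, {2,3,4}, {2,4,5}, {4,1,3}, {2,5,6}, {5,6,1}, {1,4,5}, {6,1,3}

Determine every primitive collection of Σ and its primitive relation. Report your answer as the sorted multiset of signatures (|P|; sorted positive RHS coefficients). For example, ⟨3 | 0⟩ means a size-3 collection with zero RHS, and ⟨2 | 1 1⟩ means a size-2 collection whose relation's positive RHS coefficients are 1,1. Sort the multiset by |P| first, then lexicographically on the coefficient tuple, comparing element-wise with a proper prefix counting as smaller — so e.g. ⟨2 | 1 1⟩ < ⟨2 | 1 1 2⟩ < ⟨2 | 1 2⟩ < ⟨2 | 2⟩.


|primitive collections| = 3. Relations:

  • {1,2}:  v_{1} + v_{2} = 0  ⇒ sig = ⟨2 | 0⟩
  • {3,5}:  v_{3} + v_{5} = v_{4}  ⇒ sig = ⟨2 | 1⟩
  • {4,6}:  v_{4} + v_{6} = v_{1}  ⇒ sig = ⟨2 | 1⟩

so the primitive-relation signature multiset is
{ ⟨2 | 0⟩,  ⟨2 | 1⟩ ×2 }


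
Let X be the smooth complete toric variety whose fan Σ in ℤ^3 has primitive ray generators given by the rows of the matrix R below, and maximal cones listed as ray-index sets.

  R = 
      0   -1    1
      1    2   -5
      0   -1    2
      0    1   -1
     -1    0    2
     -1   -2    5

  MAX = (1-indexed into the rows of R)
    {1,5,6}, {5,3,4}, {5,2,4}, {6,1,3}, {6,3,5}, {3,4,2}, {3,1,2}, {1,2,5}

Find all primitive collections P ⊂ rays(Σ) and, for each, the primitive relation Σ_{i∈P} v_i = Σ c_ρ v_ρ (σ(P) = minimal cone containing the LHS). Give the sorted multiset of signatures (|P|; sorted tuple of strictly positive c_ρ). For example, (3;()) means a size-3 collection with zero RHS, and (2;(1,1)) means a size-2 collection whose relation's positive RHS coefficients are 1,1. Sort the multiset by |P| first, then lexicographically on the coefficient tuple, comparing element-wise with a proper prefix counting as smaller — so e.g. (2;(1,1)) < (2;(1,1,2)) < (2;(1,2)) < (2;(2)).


Minimal non-faces — 5 found among 6 rays, 8 max cones:

  P={1,4}:  v_{1} + v_{4} = 0  so sig = (2;())
  P={2,6}:  v_{2} + v_{6} = 0  so sig = (2;())
  P={4,6}:  v_{4} + v_{6} = v_{3} + v_{5}  so sig = (2;(1,1))
  P={1,3,5}:  v_{1} + v_{3} + v_{5} = v_{6}  so sig = (3;(1))
  P={2,3,5}:  v_{2} + v_{3} + v_{5} = v_{4}  so sig = (3;(1))

Hence PRS(X_Σ) =
    |P|=2: 3 collections, coeffs (), (), (1,1)
    |P|=3: 2 collections, coeffs (1), (1)


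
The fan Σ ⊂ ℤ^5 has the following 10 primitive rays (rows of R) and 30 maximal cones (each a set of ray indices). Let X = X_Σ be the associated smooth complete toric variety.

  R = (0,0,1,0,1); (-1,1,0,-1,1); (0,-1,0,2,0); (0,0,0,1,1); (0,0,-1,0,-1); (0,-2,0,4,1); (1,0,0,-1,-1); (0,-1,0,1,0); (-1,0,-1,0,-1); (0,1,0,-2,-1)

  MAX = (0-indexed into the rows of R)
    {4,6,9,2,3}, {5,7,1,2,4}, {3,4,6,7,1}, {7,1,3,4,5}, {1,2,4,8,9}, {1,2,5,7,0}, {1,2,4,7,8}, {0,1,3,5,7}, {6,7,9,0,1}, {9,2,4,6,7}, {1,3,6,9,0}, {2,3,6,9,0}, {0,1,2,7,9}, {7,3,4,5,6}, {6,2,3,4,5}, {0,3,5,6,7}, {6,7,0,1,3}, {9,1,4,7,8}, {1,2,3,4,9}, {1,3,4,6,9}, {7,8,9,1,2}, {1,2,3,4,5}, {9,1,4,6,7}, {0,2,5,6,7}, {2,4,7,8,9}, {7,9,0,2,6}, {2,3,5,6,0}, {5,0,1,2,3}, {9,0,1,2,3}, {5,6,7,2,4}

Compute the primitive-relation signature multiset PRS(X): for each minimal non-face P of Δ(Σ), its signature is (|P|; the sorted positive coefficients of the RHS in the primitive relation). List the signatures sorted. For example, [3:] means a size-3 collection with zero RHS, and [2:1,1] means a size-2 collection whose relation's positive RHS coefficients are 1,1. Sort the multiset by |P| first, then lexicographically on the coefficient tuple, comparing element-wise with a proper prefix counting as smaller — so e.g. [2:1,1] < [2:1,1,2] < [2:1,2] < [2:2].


Minimal non-faces — 11 found among 10 rays, 30 max cones:

  P = {0,4}:  v_{0} + v_{4} = 0  ⟹  sig = [2:]
  P = {5,9}:  v_{5} + v_{9} = v_{2}  ⟹  sig = [2:1]
  P = {3,8}:  v_{3} + v_{8} = v_{1} + v_{2} + v_{4}  ⟹  sig = [2:1,1,1]
  P = {6,8}:  v_{6} + v_{8} = v_{4} + v_{7} + v_{9}  ⟹  sig = [2:1,1,1]
  P = {0,8}:  v_{0} + v_{8} = v_{1} + v_{2} + v_{7} + v_{9}  ⟹  sig = [2:1,1,1,1]
  P = {5,8}:  v_{5} + v_{8} = v_{1} + 2·v_{2} + v_{4} + v_{7}  ⟹  sig = [2:1,1,1,2]
  P = {1,2,6}:  v_{1} + v_{2} + v_{6} = 0  ⟹  sig = [3:]
  P = {3,7,9}:  v_{3} + v_{7} + v_{9} = 0  ⟹  sig = [3:]
  P = {2,3,7}:  v_{2} + v_{3} + v_{7} = v_{5}  ⟹  sig = [3:1]
  P = {1,5,6}:  v_{1} + v_{5} + v_{6} = v_{3} + v_{7}  ⟹  sig = [3:1,1]
  P = {1,2,4,7,9}:  v_{1} + v_{2} + v_{4} + v_{7} + v_{9} = v_{8}  ⟹  sig = [5:1]

so the primitive-relation signature multiset is
    |P|=2: 6 collections, coeffs (), (1), (1,1,1), (1,1,1), (1,1,1,1), (1,1,1,2)
    |P|=3: 4 collections, coeffs (), (), (1), (1,1)
    |P|=5: 1 collection, coeffs (1)


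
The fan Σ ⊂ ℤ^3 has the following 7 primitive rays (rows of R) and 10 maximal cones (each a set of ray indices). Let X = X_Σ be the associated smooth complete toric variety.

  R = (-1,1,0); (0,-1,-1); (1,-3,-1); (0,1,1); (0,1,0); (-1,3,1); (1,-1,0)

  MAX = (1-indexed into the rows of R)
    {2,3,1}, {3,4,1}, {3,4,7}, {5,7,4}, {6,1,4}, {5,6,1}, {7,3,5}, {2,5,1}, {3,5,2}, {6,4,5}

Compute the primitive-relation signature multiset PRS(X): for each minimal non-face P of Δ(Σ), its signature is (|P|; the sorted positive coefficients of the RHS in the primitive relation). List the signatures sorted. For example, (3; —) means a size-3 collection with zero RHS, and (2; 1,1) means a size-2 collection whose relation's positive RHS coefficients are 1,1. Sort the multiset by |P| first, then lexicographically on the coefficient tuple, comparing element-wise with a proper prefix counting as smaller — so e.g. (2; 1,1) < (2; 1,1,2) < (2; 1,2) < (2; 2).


Primitive collections (9):

  P={1,7}:  v_{1} + v_{7} = 0 ; sig = (2; —)
  P={2,4}:  v_{2} + v_{4} = 0 ; sig = (2; —)
  P={3,6}:  v_{3} + v_{6} = 0 ; sig = (2; —)
  P={2,6}:  v_{2} + v_{6} = v_{1} + v_{5} ; sig = (2; 1,1)
  P={2,7}:  v_{2} + v_{7} = v_{3} + v_{5} ; sig = (2; 1,1)
  P={6,7}:  v_{6} + v_{7} = v_{4} + v_{5} ; sig = (2; 1,1)
  P={1,3,5}:  v_{1} + v_{3} + v_{5} = v_{2} ; sig = (3; 1)
  P={1,4,5}:  v_{1} + v_{4} + v_{5} = v_{6} ; sig = (3; 1)
  P={3,4,5}:  v_{3} + v_{4} + v_{5} = v_{7} ; sig = (3; 1)

Sorted signature multiset PRS(X):
    |P|=2: 6 collections, coeffs (), (), (), (1,1), (1,1), (1,1)
    |P|=3: 3 collections, coeffs (1), (1), (1)


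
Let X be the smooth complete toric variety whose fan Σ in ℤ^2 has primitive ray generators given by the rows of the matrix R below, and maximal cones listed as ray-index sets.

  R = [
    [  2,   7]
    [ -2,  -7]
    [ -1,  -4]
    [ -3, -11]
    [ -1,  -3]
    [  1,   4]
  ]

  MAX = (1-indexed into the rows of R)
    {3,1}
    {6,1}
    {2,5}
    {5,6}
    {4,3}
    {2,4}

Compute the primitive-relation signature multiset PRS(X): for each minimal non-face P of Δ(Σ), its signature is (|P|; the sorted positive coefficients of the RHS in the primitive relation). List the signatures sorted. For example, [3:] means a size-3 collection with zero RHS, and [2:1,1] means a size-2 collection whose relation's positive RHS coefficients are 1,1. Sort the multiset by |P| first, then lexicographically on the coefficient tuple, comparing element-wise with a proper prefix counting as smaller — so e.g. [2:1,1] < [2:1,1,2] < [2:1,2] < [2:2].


9 minimal non-faces of Δ(Σ) (on 6 rays):

  P={1,2}:  v_{1} + v_{2} = 0 — sig = [2:]
  P={3,6}:  v_{3} + v_{6} = 0 — sig = [2:]
  P={1,4}:  v_{1} + v_{4} = v_{3} — sig = [2:1]
  P={1,5}:  v_{1} + v_{5} = v_{6} — sig = [2:1]
  P={2,3}:  v_{2} + v_{3} = v_{4} — sig = [2:1]
  P={2,6}:  v_{2} + v_{6} = v_{5} — sig = [2:1]
  P={3,5}:  v_{3} + v_{5} = v_{2} — sig = [2:1]
  P={4,6}:  v_{4} + v_{6} = v_{2} — sig = [2:1]
  P={4,5}:  v_{4} + v_{5} = 2·v_{2} — sig = [2:2]

so the primitive-relation signature multiset is
[[2:], [2:], [2:1], [2:1], [2:1], [2:1], [2:1], [2:1], [2:2]]


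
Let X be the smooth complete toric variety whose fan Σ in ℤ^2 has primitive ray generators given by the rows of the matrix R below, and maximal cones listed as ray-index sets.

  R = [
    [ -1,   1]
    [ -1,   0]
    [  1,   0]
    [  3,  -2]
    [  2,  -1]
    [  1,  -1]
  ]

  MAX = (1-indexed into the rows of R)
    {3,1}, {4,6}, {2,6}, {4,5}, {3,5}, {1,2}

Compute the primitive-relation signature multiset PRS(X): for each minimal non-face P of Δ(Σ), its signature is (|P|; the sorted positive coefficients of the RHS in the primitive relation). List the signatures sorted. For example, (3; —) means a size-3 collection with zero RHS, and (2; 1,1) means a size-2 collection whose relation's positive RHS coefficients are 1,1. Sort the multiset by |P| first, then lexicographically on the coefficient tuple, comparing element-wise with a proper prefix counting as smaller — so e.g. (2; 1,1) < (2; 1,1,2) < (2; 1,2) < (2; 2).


The 9 primitive collections of Σ (r=6, n=2):

  {1,6}:  v_{1} + v_{6} = 0  ⟹  sig = (2; —)
  {2,3}:  v_{2} + v_{3} = 0  ⟹  sig = (2; —)
  {1,4}:  v_{1} + v_{4} = v_{5}  ⟹  sig = (2; 1)
  {1,5}:  v_{1} + v_{5} = v_{3}  ⟹  sig = (2; 1)
  {2,5}:  v_{2} + v_{5} = v_{6}  ⟹  sig = (2; 1)
  {3,6}:  v_{3} + v_{6} = v_{5}  ⟹  sig = (2; 1)
  {5,6}:  v_{5} + v_{6} = v_{4}  ⟹  sig = (2; 1)
  {2,4}:  v_{2} + v_{4} = 2·v_{6}  ⟹  sig = (2; 2)
  {3,4}:  v_{3} + v_{4} = 2·v_{5}  ⟹  sig = (2; 2)

Hence PRS(X_Σ) =
{ (2; —) ×2,  (2; 1) ×5,  (2; 2) ×2 }


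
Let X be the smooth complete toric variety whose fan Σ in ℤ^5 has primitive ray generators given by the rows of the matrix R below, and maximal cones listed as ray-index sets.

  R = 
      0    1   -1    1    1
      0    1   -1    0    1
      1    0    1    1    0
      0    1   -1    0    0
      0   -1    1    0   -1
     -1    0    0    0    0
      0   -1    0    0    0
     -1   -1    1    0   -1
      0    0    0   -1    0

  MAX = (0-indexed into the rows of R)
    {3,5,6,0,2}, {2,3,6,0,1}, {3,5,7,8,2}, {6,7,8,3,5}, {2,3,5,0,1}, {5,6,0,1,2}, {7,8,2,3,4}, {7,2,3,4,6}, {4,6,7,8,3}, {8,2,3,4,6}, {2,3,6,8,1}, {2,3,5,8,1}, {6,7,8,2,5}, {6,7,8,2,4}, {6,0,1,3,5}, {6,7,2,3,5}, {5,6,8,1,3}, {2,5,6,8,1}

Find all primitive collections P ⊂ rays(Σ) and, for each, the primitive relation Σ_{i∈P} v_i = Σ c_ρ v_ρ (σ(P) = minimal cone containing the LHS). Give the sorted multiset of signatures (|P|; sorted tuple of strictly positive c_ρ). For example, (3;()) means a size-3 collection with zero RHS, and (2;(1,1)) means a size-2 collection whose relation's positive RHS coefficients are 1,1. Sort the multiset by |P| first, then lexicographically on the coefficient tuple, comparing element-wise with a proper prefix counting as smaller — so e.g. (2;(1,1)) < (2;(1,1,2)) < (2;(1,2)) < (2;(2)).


Δ(Σ) — 9 vertices, 9 min non-faces:

  {1,4}:  v_{1} + v_{4} = 0 — sig = (2;())
  {0,8}:  v_{0} + v_{8} = v_{1} — sig = (2;(1))
  {1,7}:  v_{1} + v_{7} = v_{5} — sig = (2;(1))
  {4,5}:  v_{4} + v_{5} = v_{7} — sig = (2;(1))
  {0,4}:  v_{0} + v_{4} = v_{2} + v_{3} + v_{5} + v_{6} — sig = (2;(1,1,1,1))
  {0,7}:  v_{0} + v_{7} = v_{2} + v_{3} + 2·v_{5} + v_{6} — sig = (2;(1,1,1,2))
  {2,3,5,6,8}:  v_{2} + v_{3} + v_{5} + v_{6} + v_{8} = 0 — sig = (5;())
  {1,2,3,5,6}:  v_{1} + v_{2} + v_{3} + v_{5} + v_{6} = v_{0} — sig = (5;(1))
  {2,3,6,7,8}:  v_{2} + v_{3} + v_{6} + v_{7} + v_{8} = v_{4} — sig = (5;(1))

so the primitive-relation signature multiset is
    |P|=2: 6 collections, coeffs (), (1), (1), (1), (1,1,1,1), (1,1,1,2)
    |P|=5: 3 collections, coeffs (), (1), (1)


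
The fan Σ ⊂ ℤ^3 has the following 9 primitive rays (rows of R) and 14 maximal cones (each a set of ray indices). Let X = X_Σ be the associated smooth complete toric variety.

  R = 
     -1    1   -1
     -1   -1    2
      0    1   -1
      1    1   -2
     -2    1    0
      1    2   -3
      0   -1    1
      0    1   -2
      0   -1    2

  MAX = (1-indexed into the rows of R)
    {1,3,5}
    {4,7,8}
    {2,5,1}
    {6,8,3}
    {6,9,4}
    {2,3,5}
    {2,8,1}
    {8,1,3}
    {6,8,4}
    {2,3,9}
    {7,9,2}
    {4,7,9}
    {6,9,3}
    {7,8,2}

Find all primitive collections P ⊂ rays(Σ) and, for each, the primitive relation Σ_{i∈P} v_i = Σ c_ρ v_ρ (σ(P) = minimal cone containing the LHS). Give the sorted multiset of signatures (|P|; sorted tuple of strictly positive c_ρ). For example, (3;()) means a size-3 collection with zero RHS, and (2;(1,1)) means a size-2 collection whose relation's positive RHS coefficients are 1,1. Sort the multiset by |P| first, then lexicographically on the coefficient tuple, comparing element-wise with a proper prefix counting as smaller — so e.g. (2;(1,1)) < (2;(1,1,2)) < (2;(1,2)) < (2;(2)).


Δ(Σ) — 9 vertices, 17 min non-faces:

  P={2,4}:  v_{2} + v_{4} = 0 ; sig = (2;())
  P={3,7}:  v_{3} + v_{7} = 0 ; sig = (2;())
  P={8,9}:  v_{8} + v_{9} = 0 ; sig = (2;())
  P={2,6}:  v_{2} + v_{6} = v_{3} ; sig = (2;(1))
  P={3,4}:  v_{3} + v_{4} = v_{6} ; sig = (2;(1))
  P={6,7}:  v_{6} + v_{7} = v_{4} ; sig = (2;(1))
  P={1,4}:  v_{1} + v_{4} = v_{3} + v_{8} ; sig = (2;(1,1))
  P={1,7}:  v_{1} + v_{7} = v_{2} + v_{8} ; sig = (2;(1,1))
  P={1,9}:  v_{1} + v_{9} = v_{2} + v_{3} ; sig = (2;(1,1))
  P={4,5}:  v_{4} + v_{5} = v_{1} + v_{3} ; sig = (2;(1,1))
  P={5,7}:  v_{5} + v_{7} = v_{1} + v_{2} ; sig = (2;(1,1))
  P={1,6}:  v_{1} + v_{6} = 2·v_{3} + v_{8} ; sig = (2;(1,2))
  P={5,6}:  v_{5} + v_{6} = v_{1} + 2·v_{3} ; sig = (2;(1,2))
  P={5,8}:  v_{5} + v_{8} = 2·v_{1} ; sig = (2;(2))
  P={5,9}:  v_{5} + v_{9} = 2·v_{2} + 2·v_{3} ; sig = (2;(2,2))
  P={1,2,3}:  v_{1} + v_{2} + v_{3} = v_{5} ; sig = (3;(1))
  P={2,3,8}:  v_{2} + v_{3} + v_{8} = v_{1} ; sig = (3;(1))

Hence PRS(X_Σ) =
    |P|=2: 15 collections, coeffs (), (), (), (1), (1), (1), (1,1), (1,1), (1,1), (1,1), (1,1), (1,2), (1,2), (2), (2,2)
    |P|=3: 2 collections, coeffs (1), (1)


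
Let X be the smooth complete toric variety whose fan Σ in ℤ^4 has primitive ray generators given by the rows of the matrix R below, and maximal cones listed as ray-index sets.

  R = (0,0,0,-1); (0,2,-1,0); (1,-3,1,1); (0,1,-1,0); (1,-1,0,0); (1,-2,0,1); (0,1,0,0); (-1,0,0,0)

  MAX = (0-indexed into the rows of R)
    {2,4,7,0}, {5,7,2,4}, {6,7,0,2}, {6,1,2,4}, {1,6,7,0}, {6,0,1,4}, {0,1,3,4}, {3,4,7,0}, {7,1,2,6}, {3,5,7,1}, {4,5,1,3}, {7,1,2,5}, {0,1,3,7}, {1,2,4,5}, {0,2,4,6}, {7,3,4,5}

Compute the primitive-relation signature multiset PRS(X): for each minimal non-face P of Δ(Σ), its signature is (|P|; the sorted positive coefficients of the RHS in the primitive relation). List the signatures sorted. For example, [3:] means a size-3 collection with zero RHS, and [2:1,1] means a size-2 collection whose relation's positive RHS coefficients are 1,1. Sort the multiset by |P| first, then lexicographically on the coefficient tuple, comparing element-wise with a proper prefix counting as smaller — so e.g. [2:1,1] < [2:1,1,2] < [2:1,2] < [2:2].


Δ(Σ) — 8 vertices, 7 min non-faces:

  P = {2,3}:  v_{2} + v_{3} = v_{5}  ⇒ sig = [2:1]
  P = {3,6}:  v_{3} + v_{6} = v_{1}  ⇒ sig = [2:1]
  P = {5,6}:  v_{5} + v_{6} = v_{1} + v_{2}  ⇒ sig = [2:1,1]
  P = {0,5}:  v_{0} + v_{5} = 2·v_{4} + v_{7}  ⇒ sig = [2:1,2]
  P = {4,6,7}:  v_{4} + v_{6} + v_{7} = 0  ⇒ sig = [3:]
  P = {0,1,2}:  v_{0} + v_{1} + v_{2} = v_{4}  ⇒ sig = [3:1]
  P = {1,4,7}:  v_{1} + v_{4} + v_{7} = v_{3}  ⇒ sig = [3:1]

Hence PRS(X_Σ) =
[[2:1], [2:1], [2:1,1], [2:1,2], [3:], [3:1], [3:1]]


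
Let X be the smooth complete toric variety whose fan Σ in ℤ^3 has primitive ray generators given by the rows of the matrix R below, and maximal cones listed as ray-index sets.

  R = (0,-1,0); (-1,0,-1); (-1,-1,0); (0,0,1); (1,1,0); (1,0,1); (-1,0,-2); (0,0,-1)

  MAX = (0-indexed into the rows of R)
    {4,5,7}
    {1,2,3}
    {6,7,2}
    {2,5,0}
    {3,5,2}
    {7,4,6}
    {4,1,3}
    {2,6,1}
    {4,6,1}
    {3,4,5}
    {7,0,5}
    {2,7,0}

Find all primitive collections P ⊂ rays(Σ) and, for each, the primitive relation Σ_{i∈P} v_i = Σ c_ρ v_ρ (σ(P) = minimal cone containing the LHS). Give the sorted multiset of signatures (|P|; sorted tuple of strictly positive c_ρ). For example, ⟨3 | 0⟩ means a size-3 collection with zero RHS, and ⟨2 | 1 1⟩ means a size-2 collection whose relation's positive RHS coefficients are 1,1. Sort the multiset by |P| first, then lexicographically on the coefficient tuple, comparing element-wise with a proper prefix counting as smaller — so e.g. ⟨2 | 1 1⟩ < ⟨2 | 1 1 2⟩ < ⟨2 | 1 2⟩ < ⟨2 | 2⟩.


|primitive collections| = 11. Relations:

  P={1,5}:  v_{1} + v_{5} = 0 ; sig = ⟨2 | 0⟩
  P={2,4}:  v_{2} + v_{4} = 0 ; sig = ⟨2 | 0⟩
  P={3,7}:  v_{3} + v_{7} = 0 ; sig = ⟨2 | 0⟩
  P={1,7}:  v_{1} + v_{7} = v_{6} ; sig = ⟨2 | 1⟩
  P={3,6}:  v_{3} + v_{6} = v_{1} ; sig = ⟨2 | 1⟩
  P={5,6}:  v_{5} + v_{6} = v_{7} ; sig = ⟨2 | 1⟩
  P={0,1}:  v_{0} + v_{1} = v_{2} + v_{7} ; sig = ⟨2 | 1 1⟩
  P={0,3}:  v_{0} + v_{3} = v_{2} + v_{5} ; sig = ⟨2 | 1 1⟩
  P={0,4}:  v_{0} + v_{4} = v_{5} + v_{7} ; sig = ⟨2 | 1 1⟩
  P={0,6}:  v_{0} + v_{6} = v_{2} + 2·v_{7} ; sig = ⟨2 | 1 2⟩
  P={2,5,7}:  v_{2} + v_{5} + v_{7} = v_{0} ; sig = ⟨3 | 1⟩

so the primitive-relation signature multiset is
    ⟨2 | 0⟩
    ⟨2 | 0⟩
    ⟨2 | 0⟩
    ⟨2 | 1⟩
    ⟨2 | 1⟩
    ⟨2 | 1⟩
    ⟨2 | 1 1⟩
    ⟨2 | 1 1⟩
    ⟨2 | 1 1⟩
    ⟨2 | 1 2⟩
    ⟨3 | 1⟩


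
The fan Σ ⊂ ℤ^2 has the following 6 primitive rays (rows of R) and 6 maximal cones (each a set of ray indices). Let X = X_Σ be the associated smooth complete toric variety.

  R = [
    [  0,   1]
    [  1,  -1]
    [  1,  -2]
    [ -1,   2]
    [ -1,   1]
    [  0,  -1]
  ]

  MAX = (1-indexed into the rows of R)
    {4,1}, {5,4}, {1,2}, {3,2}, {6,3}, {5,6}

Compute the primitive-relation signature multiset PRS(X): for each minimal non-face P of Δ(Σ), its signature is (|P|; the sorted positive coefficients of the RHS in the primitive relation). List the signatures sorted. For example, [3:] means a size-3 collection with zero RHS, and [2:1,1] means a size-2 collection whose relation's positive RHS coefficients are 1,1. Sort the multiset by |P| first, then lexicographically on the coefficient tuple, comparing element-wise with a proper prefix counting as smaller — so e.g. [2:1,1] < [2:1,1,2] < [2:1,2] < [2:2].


Σ has 9 primitive collections:

  P={1,6}:  v_{1} + v_{6} = 0 ; sig = [2:]
  P={2,5}:  v_{2} + v_{5} = 0 ; sig = [2:]
  P={3,4}:  v_{3} + v_{4} = 0 ; sig = [2:]
  P={1,3}:  v_{1} + v_{3} = v_{2} ; sig = [2:1]
  P={1,5}:  v_{1} + v_{5} = v_{4} ; sig = [2:1]
  P={2,4}:  v_{2} + v_{4} = v_{1} ; sig = [2:1]
  P={2,6}:  v_{2} + v_{6} = v_{3} ; sig = [2:1]
  P={3,5}:  v_{3} + v_{5} = v_{6} ; sig = [2:1]
  P={4,6}:  v_{4} + v_{6} = v_{5} ; sig = [2:1]

Signatures (|P|; sorted positive RHS coefficients), sorted:
{ [2:] ×3,  [2:1] ×6 }


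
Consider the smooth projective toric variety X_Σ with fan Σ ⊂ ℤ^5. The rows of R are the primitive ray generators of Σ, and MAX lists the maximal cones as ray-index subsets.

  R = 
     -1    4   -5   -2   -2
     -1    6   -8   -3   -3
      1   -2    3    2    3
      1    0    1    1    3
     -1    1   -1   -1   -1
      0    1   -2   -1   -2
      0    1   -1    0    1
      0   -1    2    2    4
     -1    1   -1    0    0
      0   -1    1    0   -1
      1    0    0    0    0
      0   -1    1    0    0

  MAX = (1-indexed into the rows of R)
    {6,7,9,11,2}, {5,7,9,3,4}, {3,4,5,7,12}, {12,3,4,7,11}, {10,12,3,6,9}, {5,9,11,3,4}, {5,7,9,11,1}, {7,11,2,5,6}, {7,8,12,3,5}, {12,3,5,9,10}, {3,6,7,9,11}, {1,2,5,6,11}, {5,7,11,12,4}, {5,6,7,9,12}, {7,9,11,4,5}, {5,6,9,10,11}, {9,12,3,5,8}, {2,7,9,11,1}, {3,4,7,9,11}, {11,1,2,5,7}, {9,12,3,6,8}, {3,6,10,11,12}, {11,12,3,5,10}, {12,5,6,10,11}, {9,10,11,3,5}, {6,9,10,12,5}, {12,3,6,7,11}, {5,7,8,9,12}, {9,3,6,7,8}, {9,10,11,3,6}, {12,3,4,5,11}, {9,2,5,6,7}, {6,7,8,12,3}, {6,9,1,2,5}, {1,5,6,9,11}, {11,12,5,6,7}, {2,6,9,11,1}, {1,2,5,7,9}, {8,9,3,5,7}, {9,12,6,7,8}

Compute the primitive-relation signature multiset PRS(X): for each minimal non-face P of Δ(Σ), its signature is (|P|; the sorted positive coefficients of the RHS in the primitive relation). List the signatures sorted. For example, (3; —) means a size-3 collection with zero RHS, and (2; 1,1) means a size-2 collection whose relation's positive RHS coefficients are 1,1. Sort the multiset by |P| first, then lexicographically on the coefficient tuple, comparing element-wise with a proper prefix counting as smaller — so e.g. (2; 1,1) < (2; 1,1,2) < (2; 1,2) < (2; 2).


Σ has 25 primitive collections:

  • {7,10}:  v_{7} + v_{10} = 0  →  sig = (2; —)
  • {2,10}:  v_{2} + v_{10} = v_{1} + v_{6}  →  sig = (2; 1,1)
  • {4,6}:  v_{4} + v_{6} = v_{7} + v_{11}  →  sig = (2; 1,1)
  • {8,11}:  v_{8} + v_{11} = v_{3} + v_{7}  →  sig = (2; 1,1)
  • {1,3}:  v_{1} + v_{3} = v_{7} + v_{9} + v_{11}  →  sig = (2; 1,1,1)
  • {1,12}:  v_{1} + v_{12} = v_{5} + v_{6} + v_{7}  →  sig = (2; 1,1,1)
  • {4,10}:  v_{4} + v_{10} = v_{3} + v_{5} + v_{11}  →  sig = (2; 1,1,1)
  • {8,10}:  v_{8} + v_{10} = v_{3} + v_{9} + v_{12}  →  sig = (2; 1,1,1)
  • {1,10}:  v_{1} + v_{10} = v_{5} + v_{6} + v_{9} + v_{11}  →  sig = (2; 1,1,1,1)
  • {2,3}:  v_{2} + v_{3} = v_{6} + 2·v_{7} + v_{9} + v_{11}  →  sig = (2; 1,1,1,2)
  • {2,4}:  v_{2} + v_{4} = v_{1} + 2·v_{7} + v_{11}  →  sig = (2; 1,1,2)
  • {1,4}:  v_{1} + v_{4} = v_{5} + 2·v_{7} + v_{9} + 2·v_{11}  →  sig = (2; 1,1,2,2)
  • {2,8}:  v_{2} + v_{8} = v_{6} + 3·v_{7} + v_{9}  →  sig = (2; 1,1,3)
  • {1,8}:  v_{1} + v_{8} = 2·v_{7} + v_{9}  →  sig = (2; 1,2)
  • {2,12}:  v_{2} + v_{12} = v_{5} + 2·v_{6} + 2·v_{7}  →  sig = (2; 1,2,2)
  • {4,8}:  v_{4} + v_{8} = 2·v_{3} + v_{5} + 2·v_{7}  →  sig = (2; 1,2,2)
  • {3,5,6}:  v_{3} + v_{5} + v_{6} = 0  →  sig = (3; —)
  • {9,11,12}:  v_{9} + v_{11} + v_{12} = 0  →  sig = (3; —)
  • {1,6,7}:  v_{1} + v_{6} + v_{7} = v_{2}  →  sig = (3; 1)
  • {4,9,12}:  v_{4} + v_{9} + v_{12} = v_{3} + v_{5} + v_{7}  →  sig = (3; 1,1,1)
  • {5,6,8}:  v_{5} + v_{6} + v_{8} = v_{7} + v_{9} + v_{12}  →  sig = (3; 1,1,1)
  • {3,5,7,11}:  v_{3} + v_{5} + v_{7} + v_{11} = v_{4}  →  sig = (4; 1)
  • {3,7,9,12}:  v_{3} + v_{7} + v_{9} + v_{12} = v_{8}  →  sig = (4; 1)
  • {2,5,9,11}:  v_{2} + v_{5} + v_{9} + v_{11} = 2·v_{1}  →  sig = (4; 2)
  • {5,6,7,9,11}:  v_{5} + v_{6} + v_{7} + v_{9} + v_{11} = v_{1}  →  sig = (5; 1)

Sorted signature multiset PRS(X):
{ (2; —),  (2; 1,1) ×3,  (2; 1,1,1) ×4,  (2; 1,1,1,1),  (2; 1,1,1,2),  (2; 1,1,2),  (2; 1,1,2,2),  (2; 1,1,3),  (2; 1,2),  (2; 1,2,2) ×2,  (3; —) ×2,  (3; 1),  (3; 1,1,1) ×2,  (4; 1) ×2,  (4; 2),  (5; 1) }


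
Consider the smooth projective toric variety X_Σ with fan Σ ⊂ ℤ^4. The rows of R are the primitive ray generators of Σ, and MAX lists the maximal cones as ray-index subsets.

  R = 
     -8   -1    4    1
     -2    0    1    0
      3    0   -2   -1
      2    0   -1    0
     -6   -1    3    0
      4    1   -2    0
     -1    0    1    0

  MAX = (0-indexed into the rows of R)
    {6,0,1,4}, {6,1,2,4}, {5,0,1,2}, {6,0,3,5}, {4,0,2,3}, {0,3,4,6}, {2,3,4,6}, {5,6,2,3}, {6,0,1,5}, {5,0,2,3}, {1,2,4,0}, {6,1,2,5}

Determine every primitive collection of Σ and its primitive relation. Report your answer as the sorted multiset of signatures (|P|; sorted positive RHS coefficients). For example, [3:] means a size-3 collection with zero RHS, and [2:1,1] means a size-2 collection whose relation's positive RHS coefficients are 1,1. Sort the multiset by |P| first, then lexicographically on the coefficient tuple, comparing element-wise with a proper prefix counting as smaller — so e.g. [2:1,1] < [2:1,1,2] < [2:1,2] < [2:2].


|primitive collections| = 3. Relations:

  {1,3}:  v_{1} + v_{3} = 0  ⟹  sig = [2:]
  {4,5}:  v_{4} + v_{5} = v_{1}  ⟹  sig = [2:1]
  {0,2,6}:  v_{0} + v_{2} + v_{6} = v_{4}  ⟹  sig = [3:1]

Sorted signature multiset PRS(X):
{ [2:],  [2:1],  [3:1] }


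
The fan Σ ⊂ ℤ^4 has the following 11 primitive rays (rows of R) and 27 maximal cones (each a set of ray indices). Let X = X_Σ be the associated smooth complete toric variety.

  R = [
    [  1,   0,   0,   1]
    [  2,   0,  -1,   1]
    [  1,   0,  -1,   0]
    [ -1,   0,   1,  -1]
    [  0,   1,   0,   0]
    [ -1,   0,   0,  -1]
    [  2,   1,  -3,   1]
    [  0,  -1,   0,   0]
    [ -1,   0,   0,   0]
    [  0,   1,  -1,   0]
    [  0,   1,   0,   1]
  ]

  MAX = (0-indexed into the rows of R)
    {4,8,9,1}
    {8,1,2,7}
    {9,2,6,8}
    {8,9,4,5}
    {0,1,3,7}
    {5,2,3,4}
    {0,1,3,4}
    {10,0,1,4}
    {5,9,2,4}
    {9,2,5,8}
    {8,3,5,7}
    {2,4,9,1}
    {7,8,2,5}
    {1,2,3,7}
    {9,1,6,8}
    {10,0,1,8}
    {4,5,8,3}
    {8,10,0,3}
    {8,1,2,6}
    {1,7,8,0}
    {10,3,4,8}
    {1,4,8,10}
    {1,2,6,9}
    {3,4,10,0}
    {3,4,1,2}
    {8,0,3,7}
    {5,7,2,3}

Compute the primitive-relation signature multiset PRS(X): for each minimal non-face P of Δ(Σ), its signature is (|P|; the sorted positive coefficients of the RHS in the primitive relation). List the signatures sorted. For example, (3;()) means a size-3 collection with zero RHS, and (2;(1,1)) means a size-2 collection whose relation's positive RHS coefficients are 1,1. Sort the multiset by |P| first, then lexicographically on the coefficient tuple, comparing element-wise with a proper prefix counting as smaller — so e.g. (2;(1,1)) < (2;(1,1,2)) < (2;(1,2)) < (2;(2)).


The 23 primitive collections of Σ (r=11, n=4):

  P = {0,5}:  v_{0} + v_{5} = 0  →  sig = (2;())
  P = {4,7}:  v_{4} + v_{7} = 0  →  sig = (2;())
  P = {0,2}:  v_{0} + v_{2} = v_{1}  →  sig = (2;(1))
  P = {1,5}:  v_{1} + v_{5} = v_{2}  →  sig = (2;(1))
  P = {3,6}:  v_{3} + v_{6} = v_{2} + v_{9}  →  sig = (2;(1,1))
  P = {3,9}:  v_{3} + v_{9} = v_{4} + v_{5}  →  sig = (2;(1,1))
  P = {5,10}:  v_{5} + v_{10} = v_{4} + v_{8}  →  sig = (2;(1,1))
  P = {7,9}:  v_{7} + v_{9} = v_{2} + v_{8}  →  sig = (2;(1,1))
  P = {7,10}:  v_{7} + v_{10} = v_{0} + v_{8}  →  sig = (2;(1,1))
  P = {0,9}:  v_{0} + v_{9} = v_{1} + v_{4} + v_{8}  →  sig = (2;(1,1,1))
  P = {2,10}:  v_{2} + v_{10} = v_{1} + v_{4} + v_{8}  →  sig = (2;(1,1,1))
  P = {0,6}:  v_{0} + v_{6} = 2·v_{1} + v_{8} + v_{9}  →  sig = (2;(1,1,2))
  P = {5,6}:  v_{5} + v_{6} = 2·v_{2} + v_{8} + v_{9}  →  sig = (2;(1,1,2))
  P = {6,10}:  v_{6} + v_{10} = 2·v_{1} + v_{4} + 2·v_{8} + v_{9}  →  sig = (2;(1,1,2,2))
  P = {4,6}:  v_{4} + v_{6} = v_{1} + 2·v_{9}  →  sig = (2;(1,2))
  P = {6,7}:  v_{6} + v_{7} = v_{1} + 2·v_{2} + 2·v_{8}  →  sig = (2;(1,2,2))
  P = {9,10}:  v_{9} + v_{10} = v_{1} + 2·v_{4} + 2·v_{8}  →  sig = (2;(1,2,2))
  P = {1,3,8}:  v_{1} + v_{3} + v_{8} = 0  →  sig = (3;())
  P = {0,4,8}:  v_{0} + v_{4} + v_{8} = v_{10}  →  sig = (3;(1))
  P = {2,3,8}:  v_{2} + v_{3} + v_{8} = v_{5}  →  sig = (3;(1))
  P = {2,4,8}:  v_{2} + v_{4} + v_{8} = v_{9}  →  sig = (3;(1))
  P = {1,3,10}:  v_{1} + v_{3} + v_{10} = v_{0} + v_{4}  →  sig = (3;(1,1))
  P = {1,2,8,9}:  v_{1} + v_{2} + v_{8} + v_{9} = v_{6}  →  sig = (4;(1))

Signatures (|P|; sorted positive RHS coefficients), sorted:
[(2;()), (2;()), (2;(1)), (2;(1)), (2;(1,1)), (2;(1,1)), (2;(1,1)), (2;(1,1)), (2;(1,1)), (2;(1,1,1)), (2;(1,1,1)), (2;(1,1,2)), (2;(1,1,2)), (2;(1,1,2,2)), (2;(1,2)), (2;(1,2,2)), (2;(1,2,2)), (3;()), (3;(1)), (3;(1)), (3;(1)), (3;(1,1)), (4;(1))]
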